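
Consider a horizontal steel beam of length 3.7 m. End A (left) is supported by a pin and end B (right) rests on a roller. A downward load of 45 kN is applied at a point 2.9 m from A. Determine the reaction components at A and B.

Taking moments about A: B_y·3.7 − 45·2.9 = 0 → B_y = 130.5/3.7 = 35.2703 ≈ 35.27 kN.
ΣF_y = 0: A_y + 35.2703 − 45 = 0 → A_y = 9.730 kN.
ΣF_x = 0: no horizontal applied forces, so A_x = 0.

A_x = 0, A_y = 9.730 kN, B_y = 35.27 kN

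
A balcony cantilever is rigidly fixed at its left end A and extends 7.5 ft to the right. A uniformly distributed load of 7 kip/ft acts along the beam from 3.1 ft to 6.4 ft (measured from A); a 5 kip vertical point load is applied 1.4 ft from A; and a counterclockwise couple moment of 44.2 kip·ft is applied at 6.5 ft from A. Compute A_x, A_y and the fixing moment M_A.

Resultant of the distributed load: 7 × 3.3 = 23.1 kip at 4.75 ft from A.
ΣF_x = 0: A_x = 0.
ΣF_y = 0: A_y − 7·3.3 − 5 = 0 → A_y = 28.10 kip.
ΣM about A: M_A − (7·3.3)·4.75 − 5·1.4 + 44.2 = 0 → M_A = 72.53 kip·ft.

A_x = 0, A_y = 28.10 kip, M_A = 72.53 kip·ft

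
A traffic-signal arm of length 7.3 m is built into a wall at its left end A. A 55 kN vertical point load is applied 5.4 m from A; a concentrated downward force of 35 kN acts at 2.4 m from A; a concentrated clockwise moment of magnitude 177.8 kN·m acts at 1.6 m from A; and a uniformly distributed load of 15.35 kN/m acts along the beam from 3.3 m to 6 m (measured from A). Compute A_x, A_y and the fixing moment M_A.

A_x = 0, A_y = 131.4 kN, M_A = 751.5 kN·m

Resultant of the distributed load: 15.35 × 2.7 = 41.445 kN at 4.65 m from A.
ΣF_x = 0: A_x = 0.
ΣF_y = 0: A_y − 55 − 35 − 15.35·2.7 = 0 → A_y = 131.4 kN.
ΣM about A: M_A − 55·5.4 − 35·2.4 − 177.8 − (15.35·2.7)·4.65 = 0 → M_A = 751.5 kN·m.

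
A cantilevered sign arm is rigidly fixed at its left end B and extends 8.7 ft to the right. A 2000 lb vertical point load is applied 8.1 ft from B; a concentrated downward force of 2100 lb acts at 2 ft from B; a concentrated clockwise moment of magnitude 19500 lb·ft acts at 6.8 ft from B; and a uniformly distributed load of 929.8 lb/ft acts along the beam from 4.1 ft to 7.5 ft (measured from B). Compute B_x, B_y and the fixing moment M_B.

B_x = 0, B_y = 7261 lb, M_B = 58240 lb·ft

Resultant of the distributed load: 929.8 × 3.4 = 3161.32 lb at 5.8 ft from B.
ΣF_x = 0: B_x = 0.
ΣF_y = 0: B_y − 2000 − 2100 − 929.8·3.4 = 0 → B_y = 7261 lb.
ΣM about B: M_B − 2000·8.1 − 2100·2 − 19500 − (929.8·3.4)·5.8 = 0 → M_B = 58240 lb·ft.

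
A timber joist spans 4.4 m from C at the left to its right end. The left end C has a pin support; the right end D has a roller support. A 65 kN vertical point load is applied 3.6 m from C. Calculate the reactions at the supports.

C_x = 0, C_y = 11.82 kN, D_y = 53.18 kN

ΣM about C: D_y·4.4 − 65·3.6 = 0 → D_y = 234/4.4 = 53.1818 ≈ 53.18 kN.
ΣF_y = 0: C_y + 53.1818 − 65 = 0 → C_y = 11.82 kN.
ΣF_x = 0: no horizontal applied forces, so C_x = 0.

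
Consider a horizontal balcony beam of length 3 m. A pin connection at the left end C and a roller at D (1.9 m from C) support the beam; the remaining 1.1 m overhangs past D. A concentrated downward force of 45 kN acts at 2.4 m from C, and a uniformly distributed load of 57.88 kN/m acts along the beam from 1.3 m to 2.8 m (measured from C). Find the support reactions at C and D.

C_x = 0, C_y = -18.70 kN, D_y = 150.5 kN

Resultant of the distributed load: 57.88 × 1.5 = 86.82 kN at 2.05 m from C.
ΣM about C: D_y·1.9 − 45·2.4 − (57.88·1.5)·2.05 = 0 → D_y = 285.981/1.9 = 150.516 ≈ 150.5 kN.
ΣF_y = 0: C_y + 150.516 − 45 − 57.88·1.5 = 0 → C_y = -18.70 kN.
ΣF_x = 0: no horizontal applied forces, so C_x = 0.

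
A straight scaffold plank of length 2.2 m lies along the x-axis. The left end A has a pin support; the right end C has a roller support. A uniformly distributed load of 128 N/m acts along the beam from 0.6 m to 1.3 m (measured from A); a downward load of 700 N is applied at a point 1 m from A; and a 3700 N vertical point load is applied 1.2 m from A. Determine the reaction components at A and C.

Resultant of the distributed load: 128 × 0.7 = 89.6 N at 0.95 m from A.
Moments about A: C_y·2.2 − (128·0.7)·0.95 − 700·1 − 3700·1.2 = 0 → C_y = 5225.12/2.2 = 2375.05 ≈ 2375 N.
ΣF_y = 0: A_y + 2375.05 − 128·0.7 − 700 − 3700 = 0 → A_y = 2115 N.
ΣF_x = 0: no horizontal applied forces, so A_x = 0.

A_x = 0, A_y = 2115 N, C_y = 2375 N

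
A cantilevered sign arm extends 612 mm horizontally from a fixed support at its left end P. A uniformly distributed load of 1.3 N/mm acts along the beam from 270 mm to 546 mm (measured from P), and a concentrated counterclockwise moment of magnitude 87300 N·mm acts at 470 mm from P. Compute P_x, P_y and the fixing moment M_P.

P_x = 0, P_y = 358.8 N, M_P = 59090 N·mm

Resultant of the distributed load: 1.3 × 276 = 358.8 N at 408 mm from P.
ΣF_x = 0: P_x = 0.
ΣF_y = 0: P_y − 1.3·276 = 0 → P_y = 358.8 N.
ΣM about P: M_P − (1.3·276)·408 + 87300 = 0 → M_P = 59090 N·mm.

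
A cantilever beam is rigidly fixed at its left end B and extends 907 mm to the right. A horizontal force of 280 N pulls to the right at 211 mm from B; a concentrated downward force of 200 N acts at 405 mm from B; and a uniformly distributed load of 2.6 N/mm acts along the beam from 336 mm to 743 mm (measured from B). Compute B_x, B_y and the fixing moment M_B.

B_x = -280.0 N, B_y = 1258 N, M_B = 651900 N·mm

Resultant of the distributed load: 2.6 × 407 = 1058.2 N at 539.5 mm from B.
ΣF_x = 0: B_x + 280 = 0 → B_x = -280.0 N.
ΣF_y = 0: B_y − 200 − 2.6·407 = 0 → B_y = 1258 N.
ΣM about B: M_B − 200·405 − (2.6·407)·539.5 = 0 → M_B = 651900 N·mm.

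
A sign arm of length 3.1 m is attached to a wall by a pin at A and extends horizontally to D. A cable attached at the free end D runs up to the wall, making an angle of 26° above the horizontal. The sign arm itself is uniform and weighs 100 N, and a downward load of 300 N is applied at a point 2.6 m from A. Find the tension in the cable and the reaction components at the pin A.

ΣM about A: T·sin26°·3.1 − 100·1.55 − 300·2.6 = 0 → T = 935/(3.1·0.438371) = 688.031 ≈ 688.0 N.
ΣF_x = 0: A_x − T·cos26° = 0 → A_x = 688.031 × 0.898794 = 618.4 N.
ΣF_y = 0: A_y + T·sin26° − 100 − 300 = 0 → A_y = 400 − 688.031 × 0.438371 = 98.39 N.

T = 688.0 N, A_x = 618.4 N, A_y = 98.39 N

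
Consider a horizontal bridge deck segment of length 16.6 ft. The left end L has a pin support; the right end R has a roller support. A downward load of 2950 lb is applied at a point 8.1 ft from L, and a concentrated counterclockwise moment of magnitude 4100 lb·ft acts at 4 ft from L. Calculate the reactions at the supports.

ΣM about L: R_y·16.6 − 2950·8.1 + 4100 = 0 → R_y = 19795/16.6 = 1192.47 ≈ 1192 lb.
ΣF_y = 0: L_y + 1192.47 − 2950 = 0 → L_y = 1758 lb.
ΣF_x = 0: no horizontal applied forces, so L_x = 0.

L_x = 0, L_y = 1758 lb, R_y = 1192 lb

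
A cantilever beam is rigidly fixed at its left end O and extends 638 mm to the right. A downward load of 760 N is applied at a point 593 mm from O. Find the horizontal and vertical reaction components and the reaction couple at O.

ΣF_x = 0: O_x = 0.
ΣF_y = 0: O_y − 760 = 0 → O_y = 760.0 N.
ΣM about O: M_O − 760·593 = 0 → M_O = 450700 N·mm.

O_x = 0, O_y = 760.0 N, M_O = 450700 N·mm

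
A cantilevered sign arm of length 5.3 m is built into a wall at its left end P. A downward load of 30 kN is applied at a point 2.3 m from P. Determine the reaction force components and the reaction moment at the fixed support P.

ΣF_x = 0: P_x = 0.
ΣF_y = 0: P_y − 30 = 0 → P_y = 30.00 kN.
ΣM about P: M_P − 30·2.3 = 0 → M_P = 69.00 kN·m.

P_x = 0, P_y = 30.00 kN, M_P = 69.00 kN·m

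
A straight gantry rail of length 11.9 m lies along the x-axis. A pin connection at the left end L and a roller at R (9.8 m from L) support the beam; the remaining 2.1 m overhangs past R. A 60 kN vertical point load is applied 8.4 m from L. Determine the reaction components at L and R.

L_x = 0, L_y = 8.571 kN, R_y = 51.43 kN

Moments about L: R_y·9.8 − 60·8.4 = 0 → R_y = 504/9.8 = 51.4286 ≈ 51.43 kN.
ΣF_y = 0: L_y + 51.4286 − 60 = 0 → L_y = 8.571 kN.
ΣF_x = 0: no horizontal applied forces, so L_x = 0.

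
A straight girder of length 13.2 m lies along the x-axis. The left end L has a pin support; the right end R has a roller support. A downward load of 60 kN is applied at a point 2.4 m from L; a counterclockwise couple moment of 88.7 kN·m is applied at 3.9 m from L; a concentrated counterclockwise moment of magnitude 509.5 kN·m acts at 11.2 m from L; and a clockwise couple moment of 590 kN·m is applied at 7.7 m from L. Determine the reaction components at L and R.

L_x = 0, L_y = 49.71 kN, R_y = 10.29 kN

Moments about L: R_y·13.2 − 60·2.4 + 88.7 + 509.5 − 590 = 0 → R_y = 135.8/13.2 = 10.2879 ≈ 10.29 kN.
ΣF_y = 0: L_y + 10.2879 − 60 = 0 → L_y = 49.71 kN.
ΣF_x = 0: no horizontal applied forces, so L_x = 0.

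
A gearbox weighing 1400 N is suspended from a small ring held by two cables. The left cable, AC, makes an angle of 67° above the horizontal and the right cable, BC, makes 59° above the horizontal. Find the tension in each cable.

ΣF_x = 0: −T_AC·cos67° + T_BC·cos59° = 0 → T_BC = 0.758645·T_AC.
ΣF_y = 0: T_AC·sin67° + T_BC·sin59° = 1400.
Substitute: T_AC·(0.920505 + 0.758645·0.857167) = 1400 → T_AC = 891.271 ≈ 891.3 N.
Then T_BC = 0.758645 × 891.271 = 676.2 N.

T_AC = 891.3 N, T_BC = 676.2 N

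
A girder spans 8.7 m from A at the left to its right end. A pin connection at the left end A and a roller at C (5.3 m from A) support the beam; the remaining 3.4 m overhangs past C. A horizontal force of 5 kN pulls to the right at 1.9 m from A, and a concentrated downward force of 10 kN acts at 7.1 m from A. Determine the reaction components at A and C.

ΣM about A: C_y·5.3 − 10·7.1 = 0 → C_y = 71/5.3 = 13.3962 ≈ 13.40 kN.
ΣF_y = 0: A_y + 13.3962 − 10 = 0 → A_y = -3.396 kN.
ΣF_x = 0: A_x + 5 = 0 → A_x = -5.000 kN.

A_x = -5.000 kN, A_y = -3.396 kN, C_y = 13.40 kN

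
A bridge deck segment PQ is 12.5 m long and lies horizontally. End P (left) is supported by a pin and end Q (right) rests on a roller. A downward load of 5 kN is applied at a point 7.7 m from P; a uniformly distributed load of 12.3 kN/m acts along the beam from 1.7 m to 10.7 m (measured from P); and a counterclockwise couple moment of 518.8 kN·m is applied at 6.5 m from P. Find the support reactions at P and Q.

Resultant of the distributed load: 12.3 × 9 = 110.7 kN at 6.2 m from P.
Taking moments about P: Q_y·12.5 − 5·7.7 − (12.3·9)·6.2 + 518.8 = 0 → Q_y = 206.04/12.5 = 16.4832 ≈ 16.48 kN.
ΣF_y = 0: P_y + 16.4832 − 5 − 12.3·9 = 0 → P_y = 99.22 kN.
ΣF_x = 0: no horizontal applied forces, so P_x = 0.

P_x = 0, P_y = 99.22 kN, Q_y = 16.48 kN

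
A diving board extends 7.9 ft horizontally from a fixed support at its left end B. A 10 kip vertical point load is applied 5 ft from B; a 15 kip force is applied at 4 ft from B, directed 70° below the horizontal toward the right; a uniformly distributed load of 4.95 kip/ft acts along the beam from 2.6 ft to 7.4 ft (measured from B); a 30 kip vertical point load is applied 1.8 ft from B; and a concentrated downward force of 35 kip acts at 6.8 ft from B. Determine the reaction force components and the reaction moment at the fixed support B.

B_x = -5.130 kip, B_y = 112.9 kip, M_B = 517.2 kip·ft

Resultant of the distributed load: 4.95 × 4.8 = 23.76 kip at 5 ft from B.
ΣF_x = 0: B_x + 15·cos70° = 0 → B_x = -5.130 kip.
ΣF_y = 0: B_y − 10 − 15·sin70° − 4.95·4.8 − 30 − 35 = 0 → B_y = 112.9 kip.
ΣM about B: M_B − 10·5 − 15·sin70°·4 − (4.95·4.8)·5 − 30·1.8 − 35·6.8 = 0 → M_B = 517.2 kip·ft.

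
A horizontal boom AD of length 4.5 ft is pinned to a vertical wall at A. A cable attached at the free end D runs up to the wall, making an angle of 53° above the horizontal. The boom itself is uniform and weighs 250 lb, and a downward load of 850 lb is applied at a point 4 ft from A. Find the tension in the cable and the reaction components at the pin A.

T = 1103 lb, A_x = 663.5 lb, A_y = 219.4 lb

ΣM about A: T·sin53°·4.5 − 250·2.25 − 850·4 = 0 → T = 3962.5/(4.5·0.798636) = 1102.57 ≈ 1103 lb.
ΣF_x = 0: A_x − T·cos53° = 0 → A_x = 1102.57 × 0.601815 = 663.5 lb.
ΣF_y = 0: A_y + T·sin53° − 250 − 850 = 0 → A_y = 1100 − 1102.57 × 0.798636 = 219.4 lb.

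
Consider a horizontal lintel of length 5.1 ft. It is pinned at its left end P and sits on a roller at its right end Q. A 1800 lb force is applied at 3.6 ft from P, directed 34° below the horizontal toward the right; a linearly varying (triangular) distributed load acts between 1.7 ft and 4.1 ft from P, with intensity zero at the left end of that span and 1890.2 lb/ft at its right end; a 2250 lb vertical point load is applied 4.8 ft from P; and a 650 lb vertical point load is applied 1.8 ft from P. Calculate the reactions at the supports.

P_x = -1492 lb, P_y = 1650 lb, Q_y = 4525 lb

Resultant of the triangular load: ½ × 1890.2 × 2.4 = 2268.24 lb, acting at 3.3 ft from P (one-third of the span from the peak).
Moments about P: Q_y·5.1 − 1800·sin34°·3.6 − (½·1890.2·2.4)·3.3 − 2250·4.8 − 650·1.8 = 0 → Q_y = 23078.8/5.1 = 4525.25 ≈ 4525 lb.
ΣF_y = 0: P_y + 4525.25 − 1800·sin34° − ½·1890.2·2.4 − 2250 − 650 = 0 → P_y = 1650 lb.
ΣF_x = 0: P_x + 1800·cos34° = 0 → P_x = -1492 lb.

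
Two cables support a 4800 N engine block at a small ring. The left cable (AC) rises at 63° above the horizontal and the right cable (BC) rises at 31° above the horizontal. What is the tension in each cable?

T_AC = 4124 N, T_BC = 2184 N

ΣF_x = 0: −T_AC·cos63° + T_BC·cos31° = 0 → T_BC = 0.52964·T_AC.
ΣF_y = 0: T_AC·sin63° + T_BC·sin31° = 4800.
Substitute: T_AC·(0.891007 + 0.52964·0.515038) = 4800 → T_AC = 4124.45 ≈ 4124 N.
Then T_BC = 0.52964 × 4124.45 = 2184 N.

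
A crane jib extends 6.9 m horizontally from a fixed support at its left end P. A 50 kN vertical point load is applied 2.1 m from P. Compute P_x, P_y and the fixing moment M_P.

P_x = 0, P_y = 50.00 kN, M_P = 105.0 kN·m

ΣF_x = 0: P_x = 0.
ΣF_y = 0: P_y − 50 = 0 → P_y = 50.00 kN.
ΣM about P: M_P − 50·2.1 = 0 → M_P = 105.0 kN·m.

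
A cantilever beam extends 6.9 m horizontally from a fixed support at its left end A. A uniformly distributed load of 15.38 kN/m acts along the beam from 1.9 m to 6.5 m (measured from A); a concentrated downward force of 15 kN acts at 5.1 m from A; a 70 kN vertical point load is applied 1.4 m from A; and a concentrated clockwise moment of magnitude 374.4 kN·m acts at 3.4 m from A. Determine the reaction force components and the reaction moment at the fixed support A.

Resultant of the distributed load: 15.38 × 4.6 = 70.748 kN at 4.2 m from A.
ΣF_x = 0: A_x = 0.
ΣF_y = 0: A_y − 15.38·4.6 − 15 − 70 = 0 → A_y = 155.7 kN.
ΣM about A: M_A − (15.38·4.6)·4.2 − 15·5.1 − 70·1.4 − 374.4 = 0 → M_A = 846.0 kN·m.

A_x = 0, A_y = 155.7 kN, M_A = 846.0 kN·m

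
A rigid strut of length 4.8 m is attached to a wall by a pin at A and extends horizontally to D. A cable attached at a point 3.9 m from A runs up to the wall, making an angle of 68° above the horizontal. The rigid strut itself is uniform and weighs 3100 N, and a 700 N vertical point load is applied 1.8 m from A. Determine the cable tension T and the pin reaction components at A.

T = 2406 N, A_x = 901.3 N, A_y = 1569 N

ΣM about A: T·sin68°·3.9 − 3100·2.4 − 700·1.8 = 0 → T = 8700/(3.9·0.927184) = 2405.96 ≈ 2406 N.
ΣF_x = 0: A_x − T·cos68° = 0 → A_x = 2405.96 × 0.374607 = 901.3 N.
ΣF_y = 0: A_y + T·sin68° − 3100 − 700 = 0 → A_y = 3800 − 2405.96 × 0.927184 = 1569 N.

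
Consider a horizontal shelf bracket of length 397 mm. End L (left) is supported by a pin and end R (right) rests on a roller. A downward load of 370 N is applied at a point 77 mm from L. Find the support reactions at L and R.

L_x = 0, L_y = 298.2 N, R_y = 71.76 N

Taking moments about L: R_y·397 − 370·77 = 0 → R_y = 28490/397 = 71.7632 ≈ 71.76 N.
ΣF_y = 0: L_y + 71.7632 − 370 = 0 → L_y = 298.2 N.
ΣF_x = 0: no horizontal applied forces, so L_x = 0.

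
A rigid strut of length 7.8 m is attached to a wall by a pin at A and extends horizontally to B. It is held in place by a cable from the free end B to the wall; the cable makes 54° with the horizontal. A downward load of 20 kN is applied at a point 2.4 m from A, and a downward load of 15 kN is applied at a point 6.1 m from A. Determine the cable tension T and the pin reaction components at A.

ΣM about A: T·sin54°·7.8 − 20·2.4 − 15·6.1 = 0 → T = 139.5/(7.8·0.809017) = 22.1066 ≈ 22.11 kN.
ΣF_x = 0: A_x − T·cos54° = 0 → A_x = 22.1066 × 0.587785 = 12.99 kN.
ΣF_y = 0: A_y + T·sin54° − 20 − 15 = 0 → A_y = 35 − 22.1066 × 0.809017 = 17.12 kN.

T = 22.11 kN, A_x = 12.99 kN, A_y = 17.12 kN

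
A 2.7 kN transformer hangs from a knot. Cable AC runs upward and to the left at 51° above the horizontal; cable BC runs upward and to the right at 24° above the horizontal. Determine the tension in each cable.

T_AC = 2.554 kN, T_BC = 1.759 kN

ΣF_x = 0: −T_AC·cos51° + T_BC·cos24° = 0 → T_BC = 0.688877·T_AC.
ΣF_y = 0: T_AC·sin51° + T_BC·sin24° = 2.7.
Substitute: T_AC·(0.777146 + 0.688877·0.406737) = 2.7 → T_AC = 2.55358 ≈ 2.554 kN.
Then T_BC = 0.688877 × 2.55358 = 1.759 kN.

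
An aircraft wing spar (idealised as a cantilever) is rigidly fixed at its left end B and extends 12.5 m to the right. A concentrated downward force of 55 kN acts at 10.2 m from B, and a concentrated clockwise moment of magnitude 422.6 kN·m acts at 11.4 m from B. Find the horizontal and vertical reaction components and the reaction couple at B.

B_x = 0, B_y = 55.00 kN, M_B = 983.6 kN·m

ΣF_x = 0: B_x = 0.
ΣF_y = 0: B_y − 55 = 0 → B_y = 55.00 kN.
ΣM about B: M_B − 55·10.2 − 422.6 = 0 → M_B = 983.6 kN·m.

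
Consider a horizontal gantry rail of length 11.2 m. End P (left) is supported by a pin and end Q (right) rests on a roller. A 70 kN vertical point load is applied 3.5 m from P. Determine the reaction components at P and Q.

Taking moments about P: Q_y·11.2 − 70·3.5 = 0 → Q_y = 245/11.2 = 21.875 ≈ 21.88 kN.
ΣF_y = 0: P_y + 21.875 − 70 = 0 → P_y = 48.12 kN.
ΣF_x = 0: no horizontal applied forces, so P_x = 0.

P_x = 0, P_y = 48.12 kN, Q_y = 21.88 kN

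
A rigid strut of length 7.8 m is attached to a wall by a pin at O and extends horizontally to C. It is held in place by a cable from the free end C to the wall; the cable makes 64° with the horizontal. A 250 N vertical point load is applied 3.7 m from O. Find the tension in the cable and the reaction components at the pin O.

T = 131.9 N, O_x = 57.84 N, O_y = 131.4 N

ΣM about O: T·sin64°·7.8 − 250·3.7 = 0 → T = 925/(7.8·0.898794) = 131.943 ≈ 131.9 N.
ΣF_x = 0: O_x − T·cos64° = 0 → O_x = 131.943 × 0.438371 = 57.84 N.
ΣF_y = 0: O_y + T·sin64° − 250 = 0 → O_y = 250 − 131.943 × 0.898794 = 131.4 N.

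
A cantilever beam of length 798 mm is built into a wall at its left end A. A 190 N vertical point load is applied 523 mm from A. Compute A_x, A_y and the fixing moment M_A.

A_x = 0, A_y = 190.0 N, M_A = 99370 N·mm

ΣF_x = 0: A_x = 0.
ΣF_y = 0: A_y − 190 = 0 → A_y = 190.0 N.
ΣM about A: M_A − 190·523 = 0 → M_A = 99370 N·mm.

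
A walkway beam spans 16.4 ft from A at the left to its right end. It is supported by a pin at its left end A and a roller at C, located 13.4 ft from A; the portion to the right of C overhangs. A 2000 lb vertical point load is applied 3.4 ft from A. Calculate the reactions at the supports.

ΣM about A: C_y·13.4 − 2000·3.4 = 0 → C_y = 6800/13.4 = 507.463 ≈ 507.5 lb.
ΣF_y = 0: A_y + 507.463 − 2000 = 0 → A_y = 1493 lb.
ΣF_x = 0: no horizontal applied forces, so A_x = 0.

A_x = 0, A_y = 1493 lb, C_y = 507.5 lb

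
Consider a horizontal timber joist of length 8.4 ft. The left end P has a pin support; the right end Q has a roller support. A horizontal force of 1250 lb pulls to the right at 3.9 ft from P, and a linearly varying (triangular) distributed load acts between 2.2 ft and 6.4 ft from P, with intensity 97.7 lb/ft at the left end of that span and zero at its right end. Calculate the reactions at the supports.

P_x = -1250 lb, P_y = 117.2 lb, Q_y = 87.93 lb

Resultant of the triangular load: ½ × 97.7 × 4.2 = 205.17 lb, acting at 3.6 ft from P (one-third of the span from the peak).
Moments about P: Q_y·8.4 − (½·97.7·4.2)·3.6 = 0 → Q_y = 738.612/8.4 = 87.93 lb.
ΣF_y = 0: P_y + 87.93 − ½·97.7·4.2 = 0 → P_y = 117.2 lb.
ΣF_x = 0: P_x + 1250 = 0 → P_x = -1250 lb.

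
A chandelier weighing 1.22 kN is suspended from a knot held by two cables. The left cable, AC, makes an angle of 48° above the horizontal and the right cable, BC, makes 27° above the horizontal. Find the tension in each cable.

T_AC = 1.125 kN, T_BC = 0.8451 kN

ΣF_x = 0: −T_AC·cos48° + T_BC·cos27° = 0 → T_BC = 0.750983·T_AC.
ΣF_y = 0: T_AC·sin48° + T_BC·sin27° = 1.22.
Substitute: T_AC·(0.743145 + 0.750983·0.45399) = 1.22 → T_AC = 1.12537 ≈ 1.125 kN.
Then T_BC = 0.750983 × 1.12537 = 0.8451 kN.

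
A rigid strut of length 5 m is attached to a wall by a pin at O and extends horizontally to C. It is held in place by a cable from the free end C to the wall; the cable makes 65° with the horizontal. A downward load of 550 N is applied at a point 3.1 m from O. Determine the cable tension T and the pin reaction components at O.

ΣM about O: T·sin65°·5 − 550·3.1 = 0 → T = 1705/(5·0.906308) = 376.252 ≈ 376.3 N.
ΣF_x = 0: O_x − T·cos65° = 0 → O_x = 376.252 × 0.422618 = 159.0 N.
ΣF_y = 0: O_y + T·sin65° − 550 = 0 → O_y = 550 − 376.252 × 0.906308 = 209.0 N.

T = 376.3 N, O_x = 159.0 N, O_y = 209.0 N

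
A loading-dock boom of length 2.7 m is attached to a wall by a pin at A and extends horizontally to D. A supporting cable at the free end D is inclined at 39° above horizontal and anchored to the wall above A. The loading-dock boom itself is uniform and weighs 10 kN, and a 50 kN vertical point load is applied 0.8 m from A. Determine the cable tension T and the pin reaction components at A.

ΣM about A: T·sin39°·2.7 − 10·1.35 − 50·0.8 = 0 → T = 53.5/(2.7·0.62932) = 31.4861 ≈ 31.49 kN.
ΣF_x = 0: A_x − T·cos39° = 0 → A_x = 31.4861 × 0.777146 = 24.47 kN.
ΣF_y = 0: A_y + T·sin39° − 10 − 50 = 0 → A_y = 60 − 31.4861 × 0.62932 = 40.19 kN.

T = 31.49 kN, A_x = 24.47 kN, A_y = 40.19 kN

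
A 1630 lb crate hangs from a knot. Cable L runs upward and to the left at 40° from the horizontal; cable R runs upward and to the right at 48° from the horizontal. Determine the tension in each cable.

ΣF_x = 0: −T_L·cos40° + T_R·cos48° = 0 → T_R = 1.14484·T_L.
ΣF_y = 0: T_L·sin40° + T_R·sin48° = 1630.
Substitute: T_L·(0.642788 + 1.14484·0.743145) = 1630 → T_L = 1091.34 ≈ 1091 lb.
Then T_R = 1.14484 × 1091.34 = 1249 lb.

T_L = 1091 lb, T_R = 1249 lb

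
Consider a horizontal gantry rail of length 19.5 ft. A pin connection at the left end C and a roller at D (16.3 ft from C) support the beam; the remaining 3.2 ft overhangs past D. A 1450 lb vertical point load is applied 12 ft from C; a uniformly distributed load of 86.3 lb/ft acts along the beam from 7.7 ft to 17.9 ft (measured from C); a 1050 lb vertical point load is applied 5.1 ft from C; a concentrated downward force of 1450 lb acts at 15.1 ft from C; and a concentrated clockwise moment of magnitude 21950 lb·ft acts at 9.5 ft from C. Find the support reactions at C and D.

C_x = 0, C_y = 53.12 lb, D_y = 4777 lb

Resultant of the distributed load: 86.3 × 10.2 = 880.26 lb at 12.8 ft from C.
Taking moments about C: D_y·16.3 − 1450·12 − (86.3·10.2)·12.8 − 1050·5.1 − 1450·15.1 − 21950 = 0 → D_y = 77867.328/16.3 = 4777.14 ≈ 4777 lb.
ΣF_y = 0: C_y + 4777.14 − 1450 − 86.3·10.2 − 1050 − 1450 = 0 → C_y = 53.12 lb.
ΣF_x = 0: no horizontal applied forces, so C_x = 0.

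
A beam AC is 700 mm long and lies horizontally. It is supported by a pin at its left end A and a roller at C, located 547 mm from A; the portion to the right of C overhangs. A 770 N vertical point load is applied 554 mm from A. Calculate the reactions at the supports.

Taking moments about A: C_y·547 − 770·554 = 0 → C_y = 426580/547 = 779.854 ≈ 779.9 N.
ΣF_y = 0: A_y + 779.854 − 770 = 0 → A_y = -9.854 N.
ΣF_x = 0: no horizontal applied forces, so A_x = 0.

A_x = 0, A_y = -9.854 N, C_y = 779.9 N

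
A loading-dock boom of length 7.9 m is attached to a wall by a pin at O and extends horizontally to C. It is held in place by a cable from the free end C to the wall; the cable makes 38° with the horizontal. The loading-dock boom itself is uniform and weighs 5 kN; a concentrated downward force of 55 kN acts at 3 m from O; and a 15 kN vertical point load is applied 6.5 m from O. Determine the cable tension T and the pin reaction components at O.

ΣM about O: T·sin38°·7.9 − 5·3.95 − 55·3 − 15·6.5 = 0 → T = 282.25/(7.9·0.615661) = 58.0317 ≈ 58.03 kN.
ΣF_x = 0: O_x − T·cos38° = 0 → O_x = 58.0317 × 0.788011 = 45.73 kN.
ΣF_y = 0: O_y + T·sin38° − 5 − 55 − 15 = 0 → O_y = 75 − 58.0317 × 0.615661 = 39.27 kN.

T = 58.03 kN, O_x = 45.73 kN, O_y = 39.27 kN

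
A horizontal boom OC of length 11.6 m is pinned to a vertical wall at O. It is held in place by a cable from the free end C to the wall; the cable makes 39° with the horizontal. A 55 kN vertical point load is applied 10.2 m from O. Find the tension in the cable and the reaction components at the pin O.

T = 76.85 kN, O_x = 59.72 kN, O_y = 6.638 kN

ΣM about O: T·sin39°·11.6 − 55·10.2 = 0 → T = 561/(11.6·0.62932) = 76.8481 ≈ 76.85 kN.
ΣF_x = 0: O_x − T·cos39° = 0 → O_x = 76.8481 × 0.777146 = 59.72 kN.
ΣF_y = 0: O_y + T·sin39° − 55 = 0 → O_y = 55 − 76.8481 × 0.62932 = 6.638 kN.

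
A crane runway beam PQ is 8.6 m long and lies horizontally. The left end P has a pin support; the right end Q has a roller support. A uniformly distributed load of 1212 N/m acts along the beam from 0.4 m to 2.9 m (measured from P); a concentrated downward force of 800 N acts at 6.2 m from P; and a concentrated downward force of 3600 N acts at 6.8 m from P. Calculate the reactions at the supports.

P_x = 0, P_y = 3425 N, Q_y = 4005 N

Resultant of the distributed load: 1212 × 2.5 = 3030 N at 1.65 m from P.
ΣM about P: Q_y·8.6 − (1212·2.5)·1.65 − 800·6.2 − 3600·6.8 = 0 → Q_y = 34439.5/8.6 = 4004.59 ≈ 4005 N.
ΣF_y = 0: P_y + 4004.59 − 1212·2.5 − 800 − 3600 = 0 → P_y = 3425 N.
ΣF_x = 0: no horizontal applied forces, so P_x = 0.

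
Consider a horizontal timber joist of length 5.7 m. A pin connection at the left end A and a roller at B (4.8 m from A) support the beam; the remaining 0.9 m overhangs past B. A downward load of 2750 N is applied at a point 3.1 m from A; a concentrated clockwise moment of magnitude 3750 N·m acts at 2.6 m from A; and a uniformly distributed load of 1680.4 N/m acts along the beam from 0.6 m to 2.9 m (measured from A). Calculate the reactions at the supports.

A_x = 0, A_y = 2649 N, B_y = 3966 N

Resultant of the distributed load: 1680.4 × 2.3 = 3864.92 N at 1.75 m from A.
ΣM about A: B_y·4.8 − 2750·3.1 − 3750 − (1680.4·2.3)·1.75 = 0 → B_y = 19038.61/4.8 = 3966.38 ≈ 3966 N.
ΣF_y = 0: A_y + 3966.38 − 2750 − 1680.4·2.3 = 0 → A_y = 2649 N.
ΣF_x = 0: no horizontal applied forces, so A_x = 0.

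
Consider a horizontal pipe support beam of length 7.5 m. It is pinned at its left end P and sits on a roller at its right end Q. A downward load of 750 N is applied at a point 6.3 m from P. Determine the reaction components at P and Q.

ΣM about P: Q_y·7.5 − 750·6.3 = 0 → Q_y = 4725/7.5 = 630.0 N.
ΣF_y = 0: P_y + 630 − 750 = 0 → P_y = 120.0 N.
ΣF_x = 0: no horizontal applied forces, so P_x = 0.

P_x = 0, P_y = 120.0 N, Q_y = 630.0 N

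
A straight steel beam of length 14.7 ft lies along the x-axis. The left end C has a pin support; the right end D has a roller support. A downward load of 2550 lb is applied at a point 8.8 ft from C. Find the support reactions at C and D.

C_x = 0, C_y = 1023 lb, D_y = 1527 lb

ΣM about C: D_y·14.7 − 2550·8.8 = 0 → D_y = 22440/14.7 = 1526.53 ≈ 1527 lb.
ΣF_y = 0: C_y + 1526.53 − 2550 = 0 → C_y = 1023 lb.
ΣF_x = 0: no horizontal applied forces, so C_x = 0.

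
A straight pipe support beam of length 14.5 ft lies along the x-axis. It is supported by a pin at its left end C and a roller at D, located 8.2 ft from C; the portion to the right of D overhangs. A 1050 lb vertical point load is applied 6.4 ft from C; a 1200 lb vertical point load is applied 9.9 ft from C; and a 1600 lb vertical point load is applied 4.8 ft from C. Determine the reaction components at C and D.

ΣM about C: D_y·8.2 − 1050·6.4 − 1200·9.9 − 1600·4.8 = 0 → D_y = 26280/8.2 = 3204.88 ≈ 3205 lb.
ΣF_y = 0: C_y + 3204.88 − 1050 − 1200 − 1600 = 0 → C_y = 645.1 lb.
ΣF_x = 0: no horizontal applied forces, so C_x = 0.

C_x = 0, C_y = 645.1 lb, D_y = 3205 lb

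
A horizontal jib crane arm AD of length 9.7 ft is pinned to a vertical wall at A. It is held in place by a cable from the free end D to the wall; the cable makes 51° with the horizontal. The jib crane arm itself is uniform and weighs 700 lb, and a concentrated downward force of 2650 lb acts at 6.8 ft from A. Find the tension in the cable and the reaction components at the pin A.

ΣM about A: T·sin51°·9.7 − 700·4.85 − 2650·6.8 = 0 → T = 21415/(9.7·0.777146) = 2840.82 ≈ 2841 lb.
ΣF_x = 0: A_x − T·cos51° = 0 → A_x = 2840.82 × 0.62932 = 1788 lb.
ΣF_y = 0: A_y + T·sin51° − 700 − 2650 = 0 → A_y = 3350 − 2840.82 × 0.777146 = 1142 lb.

T = 2841 lb, A_x = 1788 lb, A_y = 1142 lb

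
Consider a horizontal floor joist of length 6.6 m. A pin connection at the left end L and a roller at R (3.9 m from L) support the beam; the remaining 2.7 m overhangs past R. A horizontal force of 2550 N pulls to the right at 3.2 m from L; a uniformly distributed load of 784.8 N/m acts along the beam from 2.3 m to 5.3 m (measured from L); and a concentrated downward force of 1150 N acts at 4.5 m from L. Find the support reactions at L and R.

L_x = -2550 N, L_y = -116.6 N, R_y = 3621 N

Resultant of the distributed load: 784.8 × 3 = 2354.4 N at 3.8 m from L.
Taking moments about L: R_y·3.9 − (784.8·3)·3.8 − 1150·4.5 = 0 → R_y = 14121.72/3.9 = 3620.95 ≈ 3621 N.
ΣF_y = 0: L_y + 3620.95 − 784.8·3 − 1150 = 0 → L_y = -116.6 N.
ΣF_x = 0: L_x + 2550 = 0 → L_x = -2550 N.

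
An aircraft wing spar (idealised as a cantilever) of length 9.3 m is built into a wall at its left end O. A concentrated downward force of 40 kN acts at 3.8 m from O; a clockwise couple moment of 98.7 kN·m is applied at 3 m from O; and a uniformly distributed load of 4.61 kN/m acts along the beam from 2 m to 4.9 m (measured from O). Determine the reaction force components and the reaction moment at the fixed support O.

O_x = 0, O_y = 53.37 kN, M_O = 296.8 kN·m

Resultant of the distributed load: 4.61 × 2.9 = 13.369 kN at 3.45 m from O.
ΣF_x = 0: O_x = 0.
ΣF_y = 0: O_y − 40 − 4.61·2.9 = 0 → O_y = 53.37 kN.
ΣM about O: M_O − 40·3.8 − 98.7 − (4.61·2.9)·3.45 = 0 → M_O = 296.8 kN·m.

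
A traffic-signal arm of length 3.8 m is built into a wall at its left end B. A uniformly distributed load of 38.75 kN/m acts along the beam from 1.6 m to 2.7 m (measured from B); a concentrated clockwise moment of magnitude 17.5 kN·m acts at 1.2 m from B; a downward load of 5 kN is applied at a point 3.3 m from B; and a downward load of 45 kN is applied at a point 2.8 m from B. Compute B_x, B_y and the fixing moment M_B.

Resultant of the distributed load: 38.75 × 1.1 = 42.625 kN at 2.15 m from B.
ΣF_x = 0: B_x = 0.
ΣF_y = 0: B_y − 38.75·1.1 − 5 − 45 = 0 → B_y = 92.62 kN.
ΣM about B: M_B − (38.75·1.1)·2.15 − 17.5 − 5·3.3 − 45·2.8 = 0 → M_B = 251.6 kN·m.

B_x = 0, B_y = 92.62 kN, M_B = 251.6 kN·m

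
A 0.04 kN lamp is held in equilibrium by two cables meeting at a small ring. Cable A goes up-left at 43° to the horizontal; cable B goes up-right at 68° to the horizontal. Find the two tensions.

ΣF_x = 0: −T_A·cos43° + T_B·cos68° = 0 → T_B = 1.95232·T_A.
ΣF_y = 0: T_A·sin43° + T_B·sin68° = 0.04.
Substitute: T_A·(0.681998 + 1.95232·0.927184) = 0.04 → T_A = 0.0160503 ≈ 0.01605 kN.
Then T_B = 1.95232 × 0.0160503 = 0.03134 kN.

T_A = 0.01605 kN, T_B = 0.03134 kN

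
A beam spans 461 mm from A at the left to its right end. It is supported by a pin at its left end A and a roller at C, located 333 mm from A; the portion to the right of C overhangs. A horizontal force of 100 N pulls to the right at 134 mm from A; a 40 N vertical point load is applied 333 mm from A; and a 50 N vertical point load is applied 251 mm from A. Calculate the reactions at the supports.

Taking moments about A: C_y·333 − 40·333 − 50·251 = 0 → C_y = 25870/333 = 77.6877 ≈ 77.69 N.
ΣF_y = 0: A_y + 77.6877 − 40 − 50 = 0 → A_y = 12.31 N.
ΣF_x = 0: A_x + 100 = 0 → A_x = -100.0 N.

A_x = -100.0 N, A_y = 12.31 N, C_y = 77.69 N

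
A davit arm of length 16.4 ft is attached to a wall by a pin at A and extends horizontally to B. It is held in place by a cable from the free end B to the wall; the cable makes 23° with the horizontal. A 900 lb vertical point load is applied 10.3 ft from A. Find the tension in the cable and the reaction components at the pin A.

T = 1447 lb, A_x = 1332 lb, A_y = 334.8 lb

ΣM about A: T·sin23°·16.4 − 900·10.3 = 0 → T = 9270/(16.4·0.390731) = 1446.63 ≈ 1447 lb.
ΣF_x = 0: A_x − T·cos23° = 0 → A_x = 1446.63 × 0.920505 = 1332 lb.
ΣF_y = 0: A_y + T·sin23° − 900 = 0 → A_y = 900 − 1446.63 × 0.390731 = 334.8 lb.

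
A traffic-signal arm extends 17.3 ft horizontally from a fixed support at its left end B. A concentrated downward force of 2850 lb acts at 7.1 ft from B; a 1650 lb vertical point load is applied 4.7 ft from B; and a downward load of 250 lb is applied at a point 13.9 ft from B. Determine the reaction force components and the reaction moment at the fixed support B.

B_x = 0, B_y = 4750 lb, M_B = 31460 lb·ft

ΣF_x = 0: B_x = 0.
ΣF_y = 0: B_y − 2850 − 1650 − 250 = 0 → B_y = 4750 lb.
ΣM about B: M_B − 2850·7.1 − 1650·4.7 − 250·13.9 = 0 → M_B = 31460 lb·ft.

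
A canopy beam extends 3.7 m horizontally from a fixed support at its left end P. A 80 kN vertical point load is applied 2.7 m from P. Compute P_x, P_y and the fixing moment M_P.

ΣF_x = 0: P_x = 0.
ΣF_y = 0: P_y − 80 = 0 → P_y = 80.00 kN.
ΣM about P: M_P − 80·2.7 = 0 → M_P = 216.0 kN·m.

P_x = 0, P_y = 80.00 kN, M_P = 216.0 kN·m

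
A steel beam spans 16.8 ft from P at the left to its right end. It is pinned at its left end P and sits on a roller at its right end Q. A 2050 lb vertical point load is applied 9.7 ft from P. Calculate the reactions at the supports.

P_x = 0, P_y = 866.4 lb, Q_y = 1184 lb

ΣM about P: Q_y·16.8 − 2050·9.7 = 0 → Q_y = 19885/16.8 = 1183.63 ≈ 1184 lb.
ΣF_y = 0: P_y + 1183.63 − 2050 = 0 → P_y = 866.4 lb.
ΣF_x = 0: no horizontal applied forces, so P_x = 0.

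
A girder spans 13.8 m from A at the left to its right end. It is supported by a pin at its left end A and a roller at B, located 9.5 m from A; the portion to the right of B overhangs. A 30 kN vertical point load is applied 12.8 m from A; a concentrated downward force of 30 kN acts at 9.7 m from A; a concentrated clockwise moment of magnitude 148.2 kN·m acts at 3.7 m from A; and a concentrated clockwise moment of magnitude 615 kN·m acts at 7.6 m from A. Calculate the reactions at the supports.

ΣM about A: B_y·9.5 − 30·12.8 − 30·9.7 − 148.2 − 615 = 0 → B_y = 1438.2/9.5 = 151.389 ≈ 151.4 kN.
ΣF_y = 0: A_y + 151.389 − 30 − 30 = 0 → A_y = -91.39 kN.
ΣF_x = 0: no horizontal applied forces, so A_x = 0.

A_x = 0, A_y = -91.39 kN, B_y = 151.4 kN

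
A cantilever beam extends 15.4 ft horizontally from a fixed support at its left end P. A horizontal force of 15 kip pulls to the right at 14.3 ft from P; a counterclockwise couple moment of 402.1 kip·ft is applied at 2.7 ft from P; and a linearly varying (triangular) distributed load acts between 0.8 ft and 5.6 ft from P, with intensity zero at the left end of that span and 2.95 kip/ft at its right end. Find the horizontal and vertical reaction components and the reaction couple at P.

Resultant of the triangular load: ½ × 2.95 × 4.8 = 7.08 kip, acting at 4 ft from P (one-third of the span from the peak).
ΣF_x = 0: P_x + 15 = 0 → P_x = -15.00 kip.
ΣF_y = 0: P_y − ½·2.95·4.8 = 0 → P_y = 7.080 kip.
ΣM about P: M_P + 402.1 − (½·2.95·4.8)·4 = 0 → M_P = -373.8 kip·ft.

P_x = -15.00 kip, P_y = 7.080 kip, M_P = -373.8 kip·ft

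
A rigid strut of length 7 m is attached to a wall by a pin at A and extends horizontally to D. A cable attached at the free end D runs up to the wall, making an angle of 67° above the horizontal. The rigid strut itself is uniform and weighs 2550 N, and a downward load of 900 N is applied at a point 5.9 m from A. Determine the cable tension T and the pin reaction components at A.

T = 2209 N, A_x = 863.2 N, A_y = 1416 N

ΣM about A: T·sin67°·7 − 2550·3.5 − 900·5.9 = 0 → T = 14235/(7·0.920505) = 2209.19 ≈ 2209 N.
ΣF_x = 0: A_x − T·cos67° = 0 → A_x = 2209.19 × 0.390731 = 863.2 N.
ΣF_y = 0: A_y + T·sin67° − 2550 − 900 = 0 → A_y = 3450 − 2209.19 × 0.920505 = 1416 N.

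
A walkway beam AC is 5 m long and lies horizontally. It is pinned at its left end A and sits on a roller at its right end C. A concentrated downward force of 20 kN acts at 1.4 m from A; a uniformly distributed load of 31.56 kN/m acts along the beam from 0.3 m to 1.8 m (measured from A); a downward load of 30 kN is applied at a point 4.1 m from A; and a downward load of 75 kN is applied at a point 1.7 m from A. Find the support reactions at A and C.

Resultant of the distributed load: 31.56 × 1.5 = 47.34 kN at 1.05 m from A.
Taking moments about A: C_y·5 − 20·1.4 − (31.56·1.5)·1.05 − 30·4.1 − 75·1.7 = 0 → C_y = 328.207/5 = 65.6414 ≈ 65.64 kN.
ΣF_y = 0: A_y + 65.6414 − 20 − 31.56·1.5 − 30 − 75 = 0 → A_y = 106.7 kN.
ΣF_x = 0: no horizontal applied forces, so A_x = 0.

A_x = 0, A_y = 106.7 kN, C_y = 65.64 kN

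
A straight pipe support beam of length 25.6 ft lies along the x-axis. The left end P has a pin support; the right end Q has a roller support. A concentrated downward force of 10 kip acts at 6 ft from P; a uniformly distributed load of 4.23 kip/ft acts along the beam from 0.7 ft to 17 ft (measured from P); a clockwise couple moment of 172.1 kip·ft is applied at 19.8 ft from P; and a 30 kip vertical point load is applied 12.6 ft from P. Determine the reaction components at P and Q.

P_x = 0, P_y = 61.28 kip, Q_y = 47.67 kip

Resultant of the distributed load: 4.23 × 16.3 = 68.949 kip at 8.85 ft from P.
Taking moments about P: Q_y·25.6 − 10·6 − (4.23·16.3)·8.85 − 172.1 − 30·12.6 = 0 → Q_y = 1220.29865/25.6 = 47.6679 ≈ 47.67 kip.
ΣF_y = 0: P_y + 47.6679 − 10 − 4.23·16.3 − 30 = 0 → P_y = 61.28 kip.
ΣF_x = 0: no horizontal applied forces, so P_x = 0.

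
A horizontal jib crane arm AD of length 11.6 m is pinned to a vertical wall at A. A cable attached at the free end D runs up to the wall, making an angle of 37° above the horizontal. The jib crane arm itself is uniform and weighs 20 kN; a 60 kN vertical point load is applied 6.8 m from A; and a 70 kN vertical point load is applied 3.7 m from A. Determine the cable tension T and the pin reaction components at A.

ΣM about A: T·sin37°·11.6 − 20·5.8 − 60·6.8 − 70·3.7 = 0 → T = 783/(11.6·0.601815) = 112.161 ≈ 112.2 kN.
ΣF_x = 0: A_x − T·cos37° = 0 → A_x = 112.161 × 0.798636 = 89.58 kN.
ΣF_y = 0: A_y + T·sin37° − 20 − 60 − 70 = 0 → A_y = 150 − 112.161 × 0.601815 = 82.50 kN.

T = 112.2 kN, A_x = 89.58 kN, A_y = 82.50 kN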